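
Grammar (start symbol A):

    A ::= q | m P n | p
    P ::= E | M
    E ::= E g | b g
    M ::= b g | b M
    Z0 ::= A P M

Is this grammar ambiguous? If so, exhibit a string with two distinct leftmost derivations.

Ambiguous

Witness: m b g n

Derivation 1: A ⇒ m P n ⇒ m E n ⇒ m b g n
Derivation 2: A ⇒ m P n ⇒ m M n ⇒ m b g n

Two distinct leftmost derivations for the same string.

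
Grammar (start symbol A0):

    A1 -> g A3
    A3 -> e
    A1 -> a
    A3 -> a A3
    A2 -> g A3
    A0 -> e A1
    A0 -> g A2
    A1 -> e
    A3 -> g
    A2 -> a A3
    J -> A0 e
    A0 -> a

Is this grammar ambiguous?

Unambiguous

(J is unreachable from A0, so its rules don't affect L(A0).) The reachable rules are right-linear with at most one rule per (nonterminal, next-terminal) pair. Each input token forces the next rule, so parsing is deterministic.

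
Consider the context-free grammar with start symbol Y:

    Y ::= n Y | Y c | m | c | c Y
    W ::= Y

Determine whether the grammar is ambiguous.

Witness: c c

Derivation 1: Y ⇒ Y c ⇒ c c
Derivation 2: Y ⇒ c Y ⇒ c c

Two distinct leftmost derivations for the same string.

Ambiguous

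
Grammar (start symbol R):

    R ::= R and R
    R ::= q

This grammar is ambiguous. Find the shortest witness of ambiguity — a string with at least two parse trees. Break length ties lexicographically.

q and q and q

length 1: no string has ≥2 trees
length 3: no string has ≥2 trees
length 5: q and q and q has 2 parse trees

Two derivations of q and q and q:
  R ⇒ R and R ⇒ R and R and R ⇒ q and R and R ⇒ q and q and R ⇒ q and q and q
  R ⇒ R and R ⇒ q and R ⇒ q and R and R ⇒ q and q and R ⇒ q and q and q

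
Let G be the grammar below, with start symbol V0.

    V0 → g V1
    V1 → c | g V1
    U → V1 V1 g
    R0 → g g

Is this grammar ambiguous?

Only V0, V1 are reachable from V0; ignoring the rest: Restricted to the reachable nonterminals, every rule has the form A → t or A → t B, and no two rules for the same A share a first terminal. The grammar encodes a DFA — one run per string.

Unambiguous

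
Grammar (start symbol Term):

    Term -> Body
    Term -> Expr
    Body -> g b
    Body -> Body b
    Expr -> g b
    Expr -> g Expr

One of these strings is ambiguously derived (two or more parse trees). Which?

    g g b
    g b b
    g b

g b

g g b: 1 tree
g b b: 1 tree
g b: 2 trees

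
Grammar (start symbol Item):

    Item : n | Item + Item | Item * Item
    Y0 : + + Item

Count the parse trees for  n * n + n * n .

5

Parse trees for n * n + n * n:
  [Item [Item [Item n] * [Item n]] + [Item [Item n] * [Item n]]]
  [Item [Item n] * [Item [Item n] + [Item [Item n] * [Item n]]]]
  [Item [Item n] * [Item [Item [Item n] + [Item n]] * [Item n]]]
  [Item [Item [Item [Item n] * [Item n]] + [Item n]] * [Item n]]
  [Item [Item [Item n] * [Item [Item n] + [Item n]]] * [Item n]]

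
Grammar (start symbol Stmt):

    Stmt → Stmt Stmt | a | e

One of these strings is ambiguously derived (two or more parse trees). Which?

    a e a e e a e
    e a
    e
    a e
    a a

a e a e e a e: 132 trees
e a: 1 tree
e: 1 tree
a e: 1 tree
a a: 1 tree

a e a e e a e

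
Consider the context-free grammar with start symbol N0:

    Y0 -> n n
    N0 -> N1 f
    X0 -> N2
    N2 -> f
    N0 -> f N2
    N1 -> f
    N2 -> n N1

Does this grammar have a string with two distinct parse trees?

Ambiguous

Witness: f f

Derivation 1: N0 ⇒ N1 f ⇒ f f
Derivation 2: N0 ⇒ f N2 ⇒ f f

Two distinct leftmost derivations for the same string.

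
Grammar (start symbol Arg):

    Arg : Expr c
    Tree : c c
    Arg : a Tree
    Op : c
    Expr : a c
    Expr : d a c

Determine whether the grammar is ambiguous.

Witness: a c c

Derivation 1: Arg ⇒ Expr c ⇒ a c c
Derivation 2: Arg ⇒ a Tree ⇒ a c c

Two distinct leftmost derivations for the same string.

Ambiguous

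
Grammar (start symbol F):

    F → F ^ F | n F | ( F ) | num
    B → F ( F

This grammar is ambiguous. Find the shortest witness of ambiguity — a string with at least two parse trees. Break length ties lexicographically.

length 1: no string has ≥2 trees
length 2: no string has ≥2 trees
length 3: no string has ≥2 trees
length 4: n num ^ num has 2 parse trees

Two derivations of n num ^ num:
  F ⇒ F ^ F ⇒ n F ^ F ⇒ n num ^ F ⇒ n num ^ num
  F ⇒ n F ⇒ n F ^ F ⇒ n num ^ F ⇒ n num ^ num

n num ^ num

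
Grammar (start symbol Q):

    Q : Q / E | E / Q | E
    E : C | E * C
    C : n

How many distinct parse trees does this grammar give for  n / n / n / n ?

8

Parse trees for n / n / n / n:
  [Q [Q [Q [Q [E [C n]]] / [E [C n]]] / [E [C n]]] / [E [C n]]]
  [Q [Q [Q [E [C n]] / [Q [E [C n]]]] / [E [C n]]] / [E [C n]]]
  [Q [Q [E [C n]] / [Q [Q [E [C n]]] / [E [C n]]]] / [E [C n]]]
  [Q [Q [E [C n]] / [Q [E [C n]] / [Q [E [C n]]]]] / [E [C n]]]
  [Q [E [C n]] / [Q [Q [Q [E [C n]]] / [E [C n]]] / [E [C n]]]]
  [Q [E [C n]] / [Q [Q [E [C n]] / [Q [E [C n]]]] / [E [C n]]]]
  [Q [E [C n]] / [Q [E [C n]] / [Q [Q [E [C n]]] / [E [C n]]]]]
  [Q [E [C n]] / [Q [E [C n]] / [Q [E [C n]] / [Q [E [C n]]]]]]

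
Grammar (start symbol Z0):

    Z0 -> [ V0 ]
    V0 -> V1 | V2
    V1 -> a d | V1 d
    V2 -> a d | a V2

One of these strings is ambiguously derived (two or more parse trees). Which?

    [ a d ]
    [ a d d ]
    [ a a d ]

[ a d ]

[ a d ]: 2 trees
[ a d d ]: 1 tree
[ a a d ]: 1 tree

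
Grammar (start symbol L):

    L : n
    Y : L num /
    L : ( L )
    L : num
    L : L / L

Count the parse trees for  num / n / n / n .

Parse trees for num / n / n / n:
  [L [L num] / [L [L n] / [L [L n] / [L n]]]]
  [L [L num] / [L [L [L n] / [L n]] / [L n]]]
  [L [L [L num] / [L n]] / [L [L n] / [L n]]]
  [L [L [L num] / [L [L n] / [L n]]] / [L n]]
  [L [L [L [L num] / [L n]] / [L n]] / [L n]]

5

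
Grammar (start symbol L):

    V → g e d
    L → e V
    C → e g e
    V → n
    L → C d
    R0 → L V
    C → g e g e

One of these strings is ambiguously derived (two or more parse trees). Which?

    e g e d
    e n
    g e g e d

e g e d: 2 trees
e n: 1 tree
g e g e d: 1 tree

e g e d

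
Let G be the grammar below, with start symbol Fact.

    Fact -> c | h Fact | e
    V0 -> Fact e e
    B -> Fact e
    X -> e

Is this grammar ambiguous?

Unambiguous

Only Fact is reachable from Fact; ignoring the rest: The reachable rules are right-linear with at most one rule per (nonterminal, next-terminal) pair. Each input token forces the next rule, so parsing is deterministic.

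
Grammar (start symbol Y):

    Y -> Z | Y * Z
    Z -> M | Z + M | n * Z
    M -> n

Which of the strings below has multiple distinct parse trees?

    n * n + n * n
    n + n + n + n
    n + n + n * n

n * n + n * n: 3 trees
n + n + n + n: 1 tree
n + n + n * n: 1 tree

n * n + n * n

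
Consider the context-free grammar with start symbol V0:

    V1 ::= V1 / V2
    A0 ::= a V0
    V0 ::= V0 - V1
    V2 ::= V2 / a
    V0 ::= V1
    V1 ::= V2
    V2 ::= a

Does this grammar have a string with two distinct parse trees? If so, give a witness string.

Witness: a / a

Derivation 1: V0 ⇒ V1 ⇒ V1 / V2 ⇒ V2 / V2 ⇒ a / V2 ⇒ a / a
Derivation 2: V0 ⇒ V1 ⇒ V2 ⇒ V2 / a ⇒ a / a

Two distinct leftmost derivations for the same string.

Ambiguous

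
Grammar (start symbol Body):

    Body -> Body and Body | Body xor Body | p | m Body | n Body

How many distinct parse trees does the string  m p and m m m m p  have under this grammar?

Parse trees for m p and m m m m p:
  [Body [Body m [Body p]] and [Body m [Body m [Body m [Body m [Body p]]]]]]
  [Body m [Body [Body p] and [Body m [Body m [Body m [Body m [Body p]]]]]]]

2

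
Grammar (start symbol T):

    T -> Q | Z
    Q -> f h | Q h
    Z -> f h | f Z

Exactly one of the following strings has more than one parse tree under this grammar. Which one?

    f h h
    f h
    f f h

f h

f h h: 1 tree
f h: 2 trees
f f h: 1 tree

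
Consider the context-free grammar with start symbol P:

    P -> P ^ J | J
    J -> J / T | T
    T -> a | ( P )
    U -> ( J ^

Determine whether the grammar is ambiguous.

(U is unreachable from P, so its rules don't affect L(P).) P → P ^ J | J  ;  J → J / T | T  — a left-associative chain with T at the bottom. Each string factors uniquely by precedence.

Unambiguous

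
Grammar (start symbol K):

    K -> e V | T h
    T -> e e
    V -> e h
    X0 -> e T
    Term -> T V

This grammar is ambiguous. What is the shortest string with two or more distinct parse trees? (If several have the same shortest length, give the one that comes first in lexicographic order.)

length 3: e e h has 2 parse trees

Two derivations of e e h:
  K ⇒ e V ⇒ e e h
  K ⇒ T h ⇒ e e h

e e h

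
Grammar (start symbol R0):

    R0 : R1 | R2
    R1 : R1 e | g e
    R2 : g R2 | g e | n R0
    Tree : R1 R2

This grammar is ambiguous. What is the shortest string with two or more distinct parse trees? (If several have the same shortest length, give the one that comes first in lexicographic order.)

length 2: g e has 2 parse trees

Two derivations of g e:
  R0 ⇒ R1 ⇒ g e
  R0 ⇒ R2 ⇒ g e

g e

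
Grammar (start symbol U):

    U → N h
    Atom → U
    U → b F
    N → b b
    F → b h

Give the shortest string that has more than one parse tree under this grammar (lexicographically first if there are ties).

length 3: b b h has 2 parse trees

Two derivations of b b h:
  U ⇒ N h ⇒ b b h
  U ⇒ b F ⇒ b b h

b b h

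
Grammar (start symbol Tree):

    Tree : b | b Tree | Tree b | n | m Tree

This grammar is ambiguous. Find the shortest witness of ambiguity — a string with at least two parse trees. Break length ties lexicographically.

length 1: no string has ≥2 trees
length 2: b b has 2 parse trees

Two derivations of b b:
  Tree ⇒ b Tree ⇒ b b
  Tree ⇒ Tree b ⇒ b b

b b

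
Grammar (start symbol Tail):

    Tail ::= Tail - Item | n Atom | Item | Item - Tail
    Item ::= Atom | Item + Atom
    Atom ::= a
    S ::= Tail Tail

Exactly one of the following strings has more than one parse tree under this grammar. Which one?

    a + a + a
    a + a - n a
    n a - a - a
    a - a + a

a + a + a: 1 tree
a + a - n a: 1 tree
n a - a - a: 1 tree
a - a + a: 2 trees

a - a + a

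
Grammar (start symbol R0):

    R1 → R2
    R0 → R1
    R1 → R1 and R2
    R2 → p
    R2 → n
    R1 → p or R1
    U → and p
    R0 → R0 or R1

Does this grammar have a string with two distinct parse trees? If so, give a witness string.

Ambiguous

Witness: p or n

Derivation 1: R0 ⇒ R1 ⇒ p or R1 ⇒ p or R2 ⇒ p or n
Derivation 2: R0 ⇒ R0 or R1 ⇒ R1 or R1 ⇒ R2 or R1 ⇒ p or R1 ⇒ p or R2 ⇒ p or n

Two distinct leftmost derivations for the same string.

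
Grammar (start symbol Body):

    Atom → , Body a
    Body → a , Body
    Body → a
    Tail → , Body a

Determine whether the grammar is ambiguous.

(Tail, Atom are unreachable from Body, so their rules don't affect L(Body).) Right-recursive list with a separator: after each atom, whether the separator follows determines the rule. One parse per string.

Unambiguous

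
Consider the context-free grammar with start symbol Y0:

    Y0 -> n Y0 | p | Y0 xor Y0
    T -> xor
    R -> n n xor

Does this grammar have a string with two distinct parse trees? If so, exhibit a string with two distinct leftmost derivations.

Ambiguous

Witness: n p xor p

Derivation 1: Y0 ⇒ n Y0 ⇒ n Y0 xor Y0 ⇒ n p xor Y0 ⇒ n p xor p
Derivation 2: Y0 ⇒ Y0 xor Y0 ⇒ n Y0 xor Y0 ⇒ n p xor Y0 ⇒ n p xor p

Two distinct leftmost derivations for the same string.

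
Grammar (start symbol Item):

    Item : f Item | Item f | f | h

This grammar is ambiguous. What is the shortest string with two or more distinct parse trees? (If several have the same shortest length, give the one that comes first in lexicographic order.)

f f

length 1: no string has ≥2 trees
length 2: f f has 2 parse trees

Two derivations of f f:
  Item ⇒ f Item ⇒ f f
  Item ⇒ Item f ⇒ f f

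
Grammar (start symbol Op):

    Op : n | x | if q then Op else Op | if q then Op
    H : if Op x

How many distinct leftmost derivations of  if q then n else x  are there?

Parse trees for if q then n else x:
  [Op if q then [Op n] else [Op x]]

1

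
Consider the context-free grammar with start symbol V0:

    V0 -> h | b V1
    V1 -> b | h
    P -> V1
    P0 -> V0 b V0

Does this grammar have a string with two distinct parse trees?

Unambiguous

(P, P0 are unreachable from V0, so their rules don't affect L(V0).) Restricted to the reachable nonterminals, every rule has the form A → t or A → t B, and no two rules for the same A share a first terminal. The grammar encodes a DFA — one run per string.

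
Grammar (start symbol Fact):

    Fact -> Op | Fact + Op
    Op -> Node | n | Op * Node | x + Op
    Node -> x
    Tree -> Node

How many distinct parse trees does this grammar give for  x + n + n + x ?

2

Parse trees for x + n + n + x:
  [Fact [Fact [Fact [Op x + [Op n]]] + [Op n]] + [Op [Node x]]]
  [Fact [Fact [Fact [Fact [Op [Node x]]] + [Op n]] + [Op n]] + [Op [Node x]]]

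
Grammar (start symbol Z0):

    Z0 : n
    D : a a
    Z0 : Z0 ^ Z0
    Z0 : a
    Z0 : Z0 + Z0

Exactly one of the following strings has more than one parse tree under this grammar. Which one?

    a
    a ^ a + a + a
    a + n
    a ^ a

a ^ a + a + a

a: 1 tree
a ^ a + a + a: 5 trees
a + n: 1 tree
a ^ a: 1 tree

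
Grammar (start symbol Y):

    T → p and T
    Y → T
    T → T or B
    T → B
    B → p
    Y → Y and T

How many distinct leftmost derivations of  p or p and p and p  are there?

2

Parse trees for p or p and p and p:
  [Y [Y [T [T [B p]] or [B p]]] and [T p and [T [B p]]]]
  [Y [Y [Y [T [T [B p]] or [B p]]] and [T [B p]]] and [T [B p]]]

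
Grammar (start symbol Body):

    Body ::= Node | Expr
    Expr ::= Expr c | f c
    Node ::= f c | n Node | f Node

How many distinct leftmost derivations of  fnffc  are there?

Parse trees for fnffc:
  [Body [Node f [Node n [Node f [Node f c]]]]]

1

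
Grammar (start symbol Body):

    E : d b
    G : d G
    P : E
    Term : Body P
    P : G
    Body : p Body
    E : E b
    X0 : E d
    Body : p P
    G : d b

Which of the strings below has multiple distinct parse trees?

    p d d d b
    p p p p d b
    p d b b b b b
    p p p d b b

p d d d b: 1 tree
p p p p d b: 2 trees
p d b b b b b: 1 tree
p p p d b b: 1 tree

p p p p d b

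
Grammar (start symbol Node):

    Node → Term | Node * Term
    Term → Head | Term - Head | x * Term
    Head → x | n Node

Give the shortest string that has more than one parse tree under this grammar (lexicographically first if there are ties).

length 1: no string has ≥2 trees
length 2: no string has ≥2 trees
length 3: x * x has 2 parse trees

Two derivations of x * x:
  Node ⇒ Term ⇒ x * Term ⇒ x * Head ⇒ x * x
  Node ⇒ Node * Term ⇒ Term * Term ⇒ Head * Term ⇒ x * Term ⇒ x * Head ⇒ x * x

x * x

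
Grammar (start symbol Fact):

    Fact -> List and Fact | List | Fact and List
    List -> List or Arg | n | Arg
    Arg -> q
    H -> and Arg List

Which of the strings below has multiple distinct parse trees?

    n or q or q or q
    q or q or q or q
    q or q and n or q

n or q or q or q: 1 tree
q or q or q or q: 1 tree
q or q and n or q: 2 trees

q or q and n or q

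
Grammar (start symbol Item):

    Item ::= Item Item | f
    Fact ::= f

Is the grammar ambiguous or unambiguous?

Witness: f f f

Derivation 1: Item ⇒ Item Item ⇒ Item Item Item ⇒ f Item Item ⇒ f f Item ⇒ f f f
Derivation 2: Item ⇒ Item Item ⇒ f Item ⇒ f Item Item ⇒ f f Item ⇒ f f f

Two distinct leftmost derivations for the same string.

Ambiguous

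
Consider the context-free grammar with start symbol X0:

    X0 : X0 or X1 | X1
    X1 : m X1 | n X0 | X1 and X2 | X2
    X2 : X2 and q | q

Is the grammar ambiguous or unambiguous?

Witness: q and q

Derivation 1: X0 ⇒ X1 ⇒ X1 and X2 ⇒ X2 and X2 ⇒ q and X2 ⇒ q and q
Derivation 2: X0 ⇒ X1 ⇒ X2 ⇒ X2 and q ⇒ q and q

Two distinct leftmost derivations for the same string.

Ambiguous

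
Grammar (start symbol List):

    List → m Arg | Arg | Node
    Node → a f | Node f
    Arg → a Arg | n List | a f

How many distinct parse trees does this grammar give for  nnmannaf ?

Parse trees for nnmannaf:
  [List [Arg n [List [Arg n [List m [Arg a [Arg n [List [Arg n [List [Arg a f]]]]]]]]]]]
  [List [Arg n [List [Arg n [List m [Arg a [Arg n [List [Arg n [List [Node a f]]]]]]]]]]]

2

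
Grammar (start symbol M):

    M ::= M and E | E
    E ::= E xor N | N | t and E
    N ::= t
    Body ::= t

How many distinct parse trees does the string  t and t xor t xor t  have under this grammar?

Parse trees for t and t xor t xor t:
  [M [M [E [N t]]] and [E [E [E [N t]] xor [N t]] xor [N t]]]
  [M [E [E [E t and [E [N t]]] xor [N t]] xor [N t]]]
  [M [E [E t and [E [E [N t]] xor [N t]]] xor [N t]]]
  [M [E t and [E [E [E [N t]] xor [N t]] xor [N t]]]]

4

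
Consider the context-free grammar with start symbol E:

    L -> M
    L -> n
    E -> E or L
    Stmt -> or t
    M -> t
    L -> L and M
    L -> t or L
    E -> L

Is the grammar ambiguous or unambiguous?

Witness: t or n

Derivation 1: E ⇒ E or L ⇒ L or L ⇒ M or L ⇒ t or L ⇒ t or n
Derivation 2: E ⇒ L ⇒ t or L ⇒ t or n

Two distinct leftmost derivations for the same string.

Ambiguous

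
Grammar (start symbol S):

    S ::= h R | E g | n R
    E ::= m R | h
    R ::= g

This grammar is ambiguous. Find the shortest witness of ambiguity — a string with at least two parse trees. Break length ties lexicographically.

length 2: h g has 2 parse trees

Two derivations of h g:
  S ⇒ h R ⇒ h g
  S ⇒ E g ⇒ h g

h g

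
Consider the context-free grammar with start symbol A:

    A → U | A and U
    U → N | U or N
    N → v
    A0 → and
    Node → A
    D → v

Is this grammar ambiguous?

Unambiguous

Only A, U, N are reachable from A; ignoring the rest: This is a standard precedence ladder (A over U over N), with each level left-recursive on its own operator ('and' at A, 'or' at U). That structure is LR(1), hence unambiguous.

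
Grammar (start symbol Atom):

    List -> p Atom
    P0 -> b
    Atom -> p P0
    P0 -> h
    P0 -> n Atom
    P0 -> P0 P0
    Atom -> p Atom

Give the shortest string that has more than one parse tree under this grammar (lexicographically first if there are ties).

length 2: no string has ≥2 trees
length 3: no string has ≥2 trees
length 4: p b b b has 2 parse trees

Two derivations of p b b b:
  Atom ⇒ p P0 ⇒ p P0 P0 ⇒ p b P0 ⇒ p b P0 P0 ⇒ p b b P0 ⇒ p b b b
  Atom ⇒ p P0 ⇒ p P0 P0 ⇒ p P0 P0 P0 ⇒ p b P0 P0 ⇒ p b b P0 ⇒ p b b b

p b b b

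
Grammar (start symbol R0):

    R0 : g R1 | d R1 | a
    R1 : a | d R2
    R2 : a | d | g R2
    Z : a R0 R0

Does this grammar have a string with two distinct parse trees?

Only R0, R1, R2 are reachable from R0; ignoring the rest: The reachable rules are right-linear with at most one rule per (nonterminal, next-terminal) pair. Each input token forces the next rule, so parsing is deterministic.

Unambiguous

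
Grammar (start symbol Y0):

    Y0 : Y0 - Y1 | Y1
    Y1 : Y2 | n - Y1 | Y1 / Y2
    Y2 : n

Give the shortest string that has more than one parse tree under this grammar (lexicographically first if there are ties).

length 1: no string has ≥2 trees
length 3: n - n has 2 parse trees

Two derivations of n - n:
  Y0 ⇒ Y0 - Y1 ⇒ Y1 - Y1 ⇒ Y2 - Y1 ⇒ n - Y1 ⇒ n - Y2 ⇒ n - n
  Y0 ⇒ Y1 ⇒ n - Y1 ⇒ n - Y2 ⇒ n - n

n - n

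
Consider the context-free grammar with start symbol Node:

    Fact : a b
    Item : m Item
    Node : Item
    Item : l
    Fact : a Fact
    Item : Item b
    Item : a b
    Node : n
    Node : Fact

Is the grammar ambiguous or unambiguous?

Ambiguous

Witness: a b

Derivation 1: Node ⇒ Item ⇒ a b
Derivation 2: Node ⇒ Fact ⇒ a b

Two distinct leftmost derivations for the same string.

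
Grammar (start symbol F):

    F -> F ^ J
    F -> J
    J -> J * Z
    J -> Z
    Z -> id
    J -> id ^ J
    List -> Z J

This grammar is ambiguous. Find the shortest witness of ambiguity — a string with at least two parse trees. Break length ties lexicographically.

id ^ id

length 1: no string has ≥2 trees
length 3: id ^ id has 2 parse trees

Two derivations of id ^ id:
  F ⇒ F ^ J ⇒ J ^ J ⇒ Z ^ J ⇒ id ^ J ⇒ id ^ Z ⇒ id ^ id
  F ⇒ J ⇒ id ^ J ⇒ id ^ Z ⇒ id ^ id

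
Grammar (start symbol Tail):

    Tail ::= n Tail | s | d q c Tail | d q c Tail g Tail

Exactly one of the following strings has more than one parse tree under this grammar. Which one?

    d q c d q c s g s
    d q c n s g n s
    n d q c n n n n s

d q c d q c s g s

d q c d q c s g s: 2 trees
d q c n s g n s: 1 tree
n d q c n n n n s: 1 tree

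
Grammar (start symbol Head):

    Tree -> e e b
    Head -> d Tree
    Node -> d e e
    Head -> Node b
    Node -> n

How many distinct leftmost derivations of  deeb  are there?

2

Parse trees for deeb:
  [Head d [Tree e e b]]
  [Head [Node d e e] b]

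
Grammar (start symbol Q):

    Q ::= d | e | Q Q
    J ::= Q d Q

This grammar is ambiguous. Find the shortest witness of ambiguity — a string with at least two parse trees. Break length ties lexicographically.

d d d

length 1: no string has ≥2 trees
length 2: no string has ≥2 trees
length 3: d d d has 2 parse trees

Two derivations of d d d:
  Q ⇒ Q Q ⇒ d Q ⇒ d Q Q ⇒ d d Q ⇒ d d d
  Q ⇒ Q Q ⇒ Q Q Q ⇒ d Q Q ⇒ d d Q ⇒ d d d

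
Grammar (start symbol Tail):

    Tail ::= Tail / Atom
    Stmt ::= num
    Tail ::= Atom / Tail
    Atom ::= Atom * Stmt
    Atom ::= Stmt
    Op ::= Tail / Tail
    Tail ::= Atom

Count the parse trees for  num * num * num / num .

2

Parse trees for num * num * num / num:
  [Tail [Tail [Atom [Atom [Atom [Stmt num]] * [Stmt num]] * [Stmt num]]] / [Atom [Stmt num]]]
  [Tail [Atom [Atom [Atom [Stmt num]] * [Stmt num]] * [Stmt num]] / [Tail [Atom [Stmt num]]]]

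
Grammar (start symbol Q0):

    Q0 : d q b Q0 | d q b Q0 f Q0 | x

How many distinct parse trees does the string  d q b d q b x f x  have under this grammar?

Parse trees for d q b d q b x f x:
  [Q0 d q b [Q0 d q b [Q0 x] f [Q0 x]]]
  [Q0 d q b [Q0 d q b [Q0 x]] f [Q0 x]]

2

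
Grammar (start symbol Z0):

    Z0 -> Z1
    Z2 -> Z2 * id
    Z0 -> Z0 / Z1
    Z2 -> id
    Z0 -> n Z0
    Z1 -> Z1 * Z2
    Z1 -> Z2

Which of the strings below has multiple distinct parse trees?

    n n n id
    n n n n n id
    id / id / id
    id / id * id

n n n id: 1 tree
n n n n n id: 1 tree
id / id / id: 1 tree
id / id * id: 2 trees

id / id * id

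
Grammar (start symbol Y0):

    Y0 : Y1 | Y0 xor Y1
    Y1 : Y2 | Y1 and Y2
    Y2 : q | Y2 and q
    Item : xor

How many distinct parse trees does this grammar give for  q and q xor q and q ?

4

Parse trees for q and q xor q and q:
  [Y0 [Y0 [Y1 [Y2 [Y2 q] and q]]] xor [Y1 [Y2 [Y2 q] and q]]]
  [Y0 [Y0 [Y1 [Y2 [Y2 q] and q]]] xor [Y1 [Y1 [Y2 q]] and [Y2 q]]]
  [Y0 [Y0 [Y1 [Y1 [Y2 q]] and [Y2 q]]] xor [Y1 [Y2 [Y2 q] and q]]]
  [Y0 [Y0 [Y1 [Y1 [Y2 q]] and [Y2 q]]] xor [Y1 [Y1 [Y2 q]] and [Y2 q]]]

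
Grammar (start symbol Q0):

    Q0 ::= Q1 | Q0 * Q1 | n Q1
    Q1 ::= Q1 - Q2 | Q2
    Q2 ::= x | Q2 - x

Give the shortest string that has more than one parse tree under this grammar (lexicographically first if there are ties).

length 1: no string has ≥2 trees
length 2: no string has ≥2 trees
length 3: x - x has 2 parse trees

Two derivations of x - x:
  Q0 ⇒ Q1 ⇒ Q1 - Q2 ⇒ Q2 - Q2 ⇒ x - Q2 ⇒ x - x
  Q0 ⇒ Q1 ⇒ Q2 ⇒ Q2 - x ⇒ x - x

x - x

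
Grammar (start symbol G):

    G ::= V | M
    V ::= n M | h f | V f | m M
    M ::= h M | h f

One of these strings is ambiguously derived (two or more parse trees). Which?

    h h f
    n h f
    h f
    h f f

h h f: 1 tree
n h f: 1 tree
h f: 2 trees
h f f: 1 tree

h f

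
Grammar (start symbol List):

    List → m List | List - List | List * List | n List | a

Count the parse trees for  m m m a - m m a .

Parse trees for m m m a - m m a:
  [List m [List m [List m [List [List a] - [List m [List m [List a]]]]]]]
  [List m [List m [List [List m [List a]] - [List m [List m [List a]]]]]]
  [List m [List [List m [List m [List a]]] - [List m [List m [List a]]]]]
  [List [List m [List m [List m [List a]]]] - [List m [List m [List a]]]]

4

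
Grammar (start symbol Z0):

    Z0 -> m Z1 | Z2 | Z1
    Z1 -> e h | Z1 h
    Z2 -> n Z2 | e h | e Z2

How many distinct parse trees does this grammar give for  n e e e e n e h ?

1

Parse trees for n e e e e n e h:
  [Z0 [Z2 n [Z2 e [Z2 e [Z2 e [Z2 e [Z2 n [Z2 e h]]]]]]]]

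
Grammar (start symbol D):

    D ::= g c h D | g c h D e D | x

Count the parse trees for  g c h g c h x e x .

Parse trees for g c h g c h x e x:
  [D g c h [D g c h [D x] e [D x]]]
  [D g c h [D g c h [D x]] e [D x]]

2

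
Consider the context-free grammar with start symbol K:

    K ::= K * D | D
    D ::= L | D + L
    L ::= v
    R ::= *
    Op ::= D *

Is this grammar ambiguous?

(R, Op are unreachable from K, so their rules don't affect L(K).) The grammar is stratified — K handles '*' (left-recursive), D handles '+', L atoms. Each operator has a fixed associativity and precedence level, so every string has one parse.

Unambiguous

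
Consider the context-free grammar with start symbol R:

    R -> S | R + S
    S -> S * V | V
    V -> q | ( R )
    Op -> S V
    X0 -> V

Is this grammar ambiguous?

Unambiguous

(Op, X0 are unreachable from R, so their rules don't affect L(R).) The grammar is stratified — R handles '+' (left-recursive), S handles '*', V atoms. Each operator has a fixed associativity and precedence level, so every string has one parse.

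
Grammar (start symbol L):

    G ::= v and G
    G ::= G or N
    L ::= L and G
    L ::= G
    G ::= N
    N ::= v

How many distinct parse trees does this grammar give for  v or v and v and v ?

Parse trees for v or v and v and v:
  [L [L [G [G [N v]] or [N v]]] and [G v and [G [N v]]]]
  [L [L [L [G [G [N v]] or [N v]]] and [G [N v]]] and [G [N v]]]

2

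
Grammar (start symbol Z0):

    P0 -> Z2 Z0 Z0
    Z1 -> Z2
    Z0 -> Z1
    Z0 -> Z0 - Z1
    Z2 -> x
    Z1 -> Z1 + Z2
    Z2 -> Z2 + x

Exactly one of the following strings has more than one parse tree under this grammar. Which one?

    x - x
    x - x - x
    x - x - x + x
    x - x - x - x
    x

x - x: 1 tree
x - x - x: 1 tree
x - x - x + x: 2 trees
x - x - x - x: 1 tree
x: 1 tree

x - x - x + x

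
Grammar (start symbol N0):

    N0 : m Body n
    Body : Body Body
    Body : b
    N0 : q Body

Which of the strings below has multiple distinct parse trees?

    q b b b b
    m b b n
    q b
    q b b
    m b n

q b b b b

q b b b b: 5 trees
m b b n: 1 tree
q b: 1 tree
q b b: 1 tree
m b n: 1 tree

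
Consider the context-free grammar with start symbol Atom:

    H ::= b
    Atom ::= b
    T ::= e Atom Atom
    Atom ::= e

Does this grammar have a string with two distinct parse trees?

Unambiguous

Only Atom is reachable from Atom; ignoring the rest: The reachable rules are right-linear with at most one rule per (nonterminal, next-terminal) pair. Each input token forces the next rule, so parsing is deterministic.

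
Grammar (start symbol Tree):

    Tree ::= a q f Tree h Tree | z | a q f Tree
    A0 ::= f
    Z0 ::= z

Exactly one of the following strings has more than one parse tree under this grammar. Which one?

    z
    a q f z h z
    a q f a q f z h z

a q f a q f z h z

z: 1 tree
a q f z h z: 1 tree
a q f a q f z h z: 2 trees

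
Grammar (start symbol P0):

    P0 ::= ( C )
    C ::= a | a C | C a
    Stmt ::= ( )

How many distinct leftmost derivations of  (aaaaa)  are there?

16

Parse trees for (aaaaa) (showing first 6 of 16):
  [P0 ( [C a [C a [C a [C a [C a]]]]] )]
  [P0 ( [C a [C a [C a [C [C a] a]]]] )]
  [P0 ( [C a [C a [C [C a [C a]] a]]] )]
  [P0 ( [C a [C a [C [C [C a] a] a]]] )]
  [P0 ( [C a [C [C a [C a [C a]]] a]] )]
  [P0 ( [C a [C [C a [C [C a] a]] a]] )]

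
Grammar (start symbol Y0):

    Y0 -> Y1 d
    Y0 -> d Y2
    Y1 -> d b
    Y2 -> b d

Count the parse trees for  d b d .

Parse trees for d b d:
  [Y0 [Y1 d b] d]
  [Y0 d [Y2 b d]]

2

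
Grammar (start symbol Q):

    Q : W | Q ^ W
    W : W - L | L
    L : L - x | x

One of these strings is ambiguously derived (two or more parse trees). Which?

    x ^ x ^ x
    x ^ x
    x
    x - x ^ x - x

x - x ^ x - x

x ^ x ^ x: 1 tree
x ^ x: 1 tree
x: 1 tree
x - x ^ x - x: 4 trees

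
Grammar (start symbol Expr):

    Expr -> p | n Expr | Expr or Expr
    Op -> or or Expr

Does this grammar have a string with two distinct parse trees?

Witness: n p or p

Derivation 1: Expr ⇒ n Expr ⇒ n Expr or Expr ⇒ n p or Expr ⇒ n p or p
Derivation 2: Expr ⇒ Expr or Expr ⇒ n Expr or Expr ⇒ n p or Expr ⇒ n p or p

Two distinct leftmost derivations for the same string.

Ambiguous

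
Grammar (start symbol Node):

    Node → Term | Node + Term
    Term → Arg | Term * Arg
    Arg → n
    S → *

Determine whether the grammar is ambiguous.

Only Node, Term, Arg are reachable from Node; ignoring the rest: This is a standard precedence ladder (Node over Term over Arg), with each level left-recursive on its own operator ('+' at Node, '*' at Term). That structure is LR(1), hence unambiguous.

Unambiguous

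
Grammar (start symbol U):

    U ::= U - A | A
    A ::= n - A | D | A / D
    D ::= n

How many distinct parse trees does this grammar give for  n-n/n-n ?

Parse trees for n-n/n-n:
  [U [U [U [A [D n]]] - [A [A [D n]] / [D n]]] - [A [D n]]]
  [U [U [A n - [A [A [D n]] / [D n]]]] - [A [D n]]]
  [U [U [A [A n - [A [D n]]] / [D n]]] - [A [D n]]]

3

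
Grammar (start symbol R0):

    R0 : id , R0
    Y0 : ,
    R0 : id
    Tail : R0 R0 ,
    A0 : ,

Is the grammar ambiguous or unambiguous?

Only R0 is reachable from R0; ignoring the rest: Right-recursive list with a separator: after each atom, whether the separator follows determines the rule. One parse per string.

Unambiguous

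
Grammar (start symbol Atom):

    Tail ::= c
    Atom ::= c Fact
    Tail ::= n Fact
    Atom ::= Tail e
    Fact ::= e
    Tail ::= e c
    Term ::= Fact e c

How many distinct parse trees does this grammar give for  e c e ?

Parse trees for e c e:
  [Atom [Tail e c] e]

1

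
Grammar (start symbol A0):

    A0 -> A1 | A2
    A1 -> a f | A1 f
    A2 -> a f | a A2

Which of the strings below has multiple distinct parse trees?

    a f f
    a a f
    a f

a f

a f f: 1 tree
a a f: 1 tree
a f: 2 trees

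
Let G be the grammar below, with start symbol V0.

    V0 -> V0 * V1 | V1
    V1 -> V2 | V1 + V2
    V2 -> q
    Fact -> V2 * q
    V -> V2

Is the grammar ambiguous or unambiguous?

(Fact, V are unreachable from V0, so their rules don't affect L(V0).) V0 → V0 * V1 | V1  ;  V1 → V1 + V2 | V2  — a left-associative chain with V2 at the bottom. Each string factors uniquely by precedence.

Unambiguous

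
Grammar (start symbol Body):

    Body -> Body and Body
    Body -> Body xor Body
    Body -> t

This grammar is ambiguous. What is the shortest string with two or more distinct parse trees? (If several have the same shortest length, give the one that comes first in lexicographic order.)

t and t and t

length 1: no string has ≥2 trees
length 3: no string has ≥2 trees
length 5: t and t and t has 2 parse trees

Two derivations of t and t and t:
  Body ⇒ Body and Body ⇒ Body and Body and Body ⇒ t and Body and Body ⇒ t and t and Body ⇒ t and t and t
  Body ⇒ Body and Body ⇒ t and Body ⇒ t and Body and Body ⇒ t and t and Body ⇒ t and t and t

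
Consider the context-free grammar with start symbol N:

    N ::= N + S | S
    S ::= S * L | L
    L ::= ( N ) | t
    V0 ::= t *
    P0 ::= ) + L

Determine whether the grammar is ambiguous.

(V0, P0 are unreachable from N, so their rules don't affect L(N).) The grammar is stratified — N handles '+' (left-recursive), S handles '*', L atoms. Each operator has a fixed associativity and precedence level, so every string has one parse.

Unambiguous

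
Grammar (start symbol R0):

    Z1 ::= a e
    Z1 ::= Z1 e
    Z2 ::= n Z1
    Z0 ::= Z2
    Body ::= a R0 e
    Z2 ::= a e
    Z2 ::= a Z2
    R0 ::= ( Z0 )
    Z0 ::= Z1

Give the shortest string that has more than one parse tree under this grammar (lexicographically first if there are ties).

( a e )

length 4: ( a e ) has 2 parse trees

Two derivations of ( a e ):
  R0 ⇒ ( Z0 ) ⇒ ( Z2 ) ⇒ ( a e )
  R0 ⇒ ( Z0 ) ⇒ ( Z1 ) ⇒ ( a e )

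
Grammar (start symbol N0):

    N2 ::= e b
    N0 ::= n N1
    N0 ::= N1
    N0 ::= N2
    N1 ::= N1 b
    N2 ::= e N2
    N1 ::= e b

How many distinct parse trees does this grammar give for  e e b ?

Parse trees for e e b:
  [N0 [N2 e [N2 e b]]]

1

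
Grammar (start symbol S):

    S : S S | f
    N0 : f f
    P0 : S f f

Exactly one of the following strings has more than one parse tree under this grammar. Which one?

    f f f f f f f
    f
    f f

f f f f f f f

f f f f f f f: 132 trees
f: 1 tree
f f: 1 tree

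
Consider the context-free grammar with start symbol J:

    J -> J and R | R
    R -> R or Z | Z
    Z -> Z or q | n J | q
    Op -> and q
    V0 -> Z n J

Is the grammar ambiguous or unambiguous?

Witness: q or q

Derivation 1: J ⇒ R ⇒ R or Z ⇒ Z or Z ⇒ q or Z ⇒ q or q
Derivation 2: J ⇒ R ⇒ Z ⇒ Z or q ⇒ q or q

Two distinct leftmost derivations for the same string.

Ambiguous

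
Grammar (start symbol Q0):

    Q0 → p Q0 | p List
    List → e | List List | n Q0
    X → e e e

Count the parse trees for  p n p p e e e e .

Parse trees for p n p p e e e e (showing first 6 of 14):
  [Q0 p [List [List n [Q0 p [Q0 p [List e]]]] [List [List e] [List [List e] [List e]]]]]
  [Q0 p [List [List n [Q0 p [Q0 p [List e]]]] [List [List [List e] [List e]] [List e]]]]
  [Q0 p [List [List [List n [Q0 p [Q0 p [List e]]]] [List e]] [List [List e] [List e]]]]
  [Q0 p [List [List n [Q0 p [Q0 p [List [List e] [List e]]]]] [List [List e] [List e]]]]
  [Q0 p [List [List [List n [Q0 p [Q0 p [List e]]]] [List [List e] [List e]]] [List e]]]
  [Q0 p [List [List [List [List n [Q0 p [Q0 p [List e]]]] [List e]] [List e]] [List e]]]

14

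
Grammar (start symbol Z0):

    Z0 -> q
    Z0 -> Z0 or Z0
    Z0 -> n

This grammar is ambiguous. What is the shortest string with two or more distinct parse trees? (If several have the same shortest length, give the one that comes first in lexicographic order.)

n or n or n

length 1: no string has ≥2 trees
length 3: no string has ≥2 trees
length 5: n or n or n has 2 parse trees

Two derivations of n or n or n:
  Z0 ⇒ Z0 or Z0 ⇒ Z0 or Z0 or Z0 ⇒ n or Z0 or Z0 ⇒ n or n or Z0 ⇒ n or n or n
  Z0 ⇒ Z0 or Z0 ⇒ n or Z0 ⇒ n or Z0 or Z0 ⇒ n or n or Z0 ⇒ n or n or n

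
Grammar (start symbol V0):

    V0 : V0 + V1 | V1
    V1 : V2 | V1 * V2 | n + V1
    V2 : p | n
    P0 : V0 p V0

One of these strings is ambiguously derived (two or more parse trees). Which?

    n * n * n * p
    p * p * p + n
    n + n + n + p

n * n * n * p: 1 tree
p * p * p + n: 1 tree
n + n + n + p: 8 trees

n + n + n + p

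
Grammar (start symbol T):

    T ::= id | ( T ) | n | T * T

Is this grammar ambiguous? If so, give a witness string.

Witness: id * id * id

Derivation 1: T ⇒ T * T ⇒ id * T ⇒ id * T * T ⇒ id * id * T ⇒ id * id * id
Derivation 2: T ⇒ T * T ⇒ T * T * T ⇒ id * T * T ⇒ id * id * T ⇒ id * id * id

Two distinct leftmost derivations for the same string.

Ambiguous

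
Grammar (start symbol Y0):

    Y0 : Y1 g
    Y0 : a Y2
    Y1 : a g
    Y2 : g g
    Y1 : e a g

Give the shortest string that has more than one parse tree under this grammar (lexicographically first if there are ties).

length 3: a g g has 2 parse trees

Two derivations of a g g:
  Y0 ⇒ Y1 g ⇒ a g g
  Y0 ⇒ a Y2 ⇒ a g g

a g g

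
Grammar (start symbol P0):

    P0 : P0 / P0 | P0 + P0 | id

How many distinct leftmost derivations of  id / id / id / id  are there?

Parse trees for id / id / id / id:
  [P0 [P0 id] / [P0 [P0 id] / [P0 [P0 id] / [P0 id]]]]
  [P0 [P0 id] / [P0 [P0 [P0 id] / [P0 id]] / [P0 id]]]
  [P0 [P0 [P0 id] / [P0 id]] / [P0 [P0 id] / [P0 id]]]
  [P0 [P0 [P0 id] / [P0 [P0 id] / [P0 id]]] / [P0 id]]
  [P0 [P0 [P0 [P0 id] / [P0 id]] / [P0 id]] / [P0 id]]

5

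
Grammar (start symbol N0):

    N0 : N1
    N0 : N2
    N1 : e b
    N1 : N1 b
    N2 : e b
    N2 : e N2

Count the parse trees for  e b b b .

Parse trees for e b b b:
  [N0 [N1 [N1 [N1 e b] b] b]]

1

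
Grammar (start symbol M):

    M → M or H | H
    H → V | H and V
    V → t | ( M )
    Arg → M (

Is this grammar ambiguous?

Unambiguous

(Arg is unreachable from M, so its rules don't affect L(M).) M → M or H | H  ;  H → H and V | V  — a left-associative chain with V at the bottom. Each string factors uniquely by precedence.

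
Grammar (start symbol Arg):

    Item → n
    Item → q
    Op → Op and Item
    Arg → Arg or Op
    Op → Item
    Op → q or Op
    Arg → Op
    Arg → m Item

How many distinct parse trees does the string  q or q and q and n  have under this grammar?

4

Parse trees for q or q and q and n:
  [Arg [Arg [Op [Item q]]] or [Op [Op [Op [Item q]] and [Item q]] and [Item n]]]
  [Arg [Op [Op [Op q or [Op [Item q]]] and [Item q]] and [Item n]]]
  [Arg [Op [Op q or [Op [Op [Item q]] and [Item q]]] and [Item n]]]
  [Arg [Op q or [Op [Op [Op [Item q]] and [Item q]] and [Item n]]]]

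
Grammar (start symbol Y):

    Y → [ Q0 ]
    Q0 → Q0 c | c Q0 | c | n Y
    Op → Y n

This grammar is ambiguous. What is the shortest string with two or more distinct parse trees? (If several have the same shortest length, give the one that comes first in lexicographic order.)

[ c c ]

length 3: no string has ≥2 trees
length 4: [ c c ] has 2 parse trees

Two derivations of [ c c ]:
  Y ⇒ [ Q0 ] ⇒ [ Q0 c ] ⇒ [ c c ]
  Y ⇒ [ Q0 ] ⇒ [ c Q0 ] ⇒ [ c c ]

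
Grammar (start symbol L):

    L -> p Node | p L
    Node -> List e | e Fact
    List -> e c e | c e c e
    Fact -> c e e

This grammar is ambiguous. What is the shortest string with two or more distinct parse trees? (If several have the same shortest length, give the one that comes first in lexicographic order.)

p e c e e

length 5: p e c e e has 2 parse trees

Two derivations of p e c e e:
  L ⇒ p Node ⇒ p List e ⇒ p e c e e
  L ⇒ p Node ⇒ p e Fact ⇒ p e c e e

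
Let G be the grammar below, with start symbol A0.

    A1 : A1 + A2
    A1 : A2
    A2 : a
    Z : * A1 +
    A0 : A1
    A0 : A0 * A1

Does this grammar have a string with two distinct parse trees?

(Z is unreachable from A0, so its rules don't affect L(A0).) The grammar is stratified — A0 handles '*' (left-recursive), A1 handles '+', A2 atoms. Each operator has a fixed associativity and precedence level, so every string has one parse.

Unambiguous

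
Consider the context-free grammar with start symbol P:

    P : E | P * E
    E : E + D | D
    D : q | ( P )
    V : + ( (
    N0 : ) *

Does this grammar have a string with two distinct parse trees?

(V, N0 are unreachable from P, so their rules don't affect L(P).) This is a standard precedence ladder (P over E over D), with each level left-recursive on its own operator ('*' at P, '+' at E). That structure is LR(1), hence unambiguous.

Unambiguous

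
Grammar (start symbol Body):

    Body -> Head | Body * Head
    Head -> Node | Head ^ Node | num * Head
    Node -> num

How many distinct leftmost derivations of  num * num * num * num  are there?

Parse trees for num * num * num * num:
  [Body [Head num * [Head num * [Head num * [Head [Node num]]]]]]
  [Body [Body [Head [Node num]]] * [Head num * [Head num * [Head [Node num]]]]]
  [Body [Body [Head num * [Head [Node num]]]] * [Head num * [Head [Node num]]]]
  [Body [Body [Body [Head [Node num]]] * [Head [Node num]]] * [Head num * [Head [Node num]]]]
  [Body [Body [Head num * [Head num * [Head [Node num]]]]] * [Head [Node num]]]
  [Body [Body [Body [Head [Node num]]] * [Head num * [Head [Node num]]]] * [Head [Node num]]]
  [Body [Body [Body [Head num * [Head [Node num]]]] * [Head [Node num]]] * [Head [Node num]]]
  [Body [Body [Body [Body [Head [Node num]]] * [Head [Node num]]] * [Head [Node num]]] * [Head [Node num]]]

8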